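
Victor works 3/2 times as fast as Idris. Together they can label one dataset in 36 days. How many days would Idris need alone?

90 days

Let Idris's rate be r; then Victor's rate is (3/2)r, so together (3/2 + 1)r = (5/2)r = 1/36.
Thus r = 1/90 per day.
Idris alone: 90 days; Victor alone: 60 days.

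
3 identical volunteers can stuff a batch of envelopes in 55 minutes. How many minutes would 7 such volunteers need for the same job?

165/7 minutes

Total work is 3·55 = 165 volunteer-minutes.
With 7 volunteers: 165/7 minutes.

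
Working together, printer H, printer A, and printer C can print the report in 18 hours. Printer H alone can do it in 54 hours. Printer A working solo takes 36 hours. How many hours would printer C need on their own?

108 hours

Combined rate is 1/18 per hour.
Known contribution: 1/54 + 1/36 = (2 + 3)/108 = 5/108 per hour.
So printer C's rate is 1/18 − 5/108 = 1/108, meaning 108 hours alone.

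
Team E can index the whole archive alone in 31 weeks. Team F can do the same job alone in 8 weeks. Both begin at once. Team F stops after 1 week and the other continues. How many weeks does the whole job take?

217/8 weeks

In the first 1 week the combined rate is 39/248, so 39/248 of the job is done, leaving 209/248.
After Team F leaves the rate is 1/31 per week; the remaining 209/248 takes 209/8 weeks.
Total = 1 + 209/8 = 217/8 weeks.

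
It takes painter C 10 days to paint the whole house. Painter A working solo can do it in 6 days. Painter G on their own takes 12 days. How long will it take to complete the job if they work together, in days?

20/7 days

Combined rate: 1/10 + 1/6 + 1/12 = (6 + 10 + 5)/60 = 21/60 = 7/20 per day.
Time = 1 ÷ (7/20) = 20/7 days.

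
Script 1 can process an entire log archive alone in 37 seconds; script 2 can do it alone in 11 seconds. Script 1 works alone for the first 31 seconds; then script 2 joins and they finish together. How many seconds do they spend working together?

11/8 seconds

In 31 seconds script 1 does 31/37 of the job, leaving 6/37.
Script 1 and script 2 together work at 48/407 per second, so finishing takes 6/37 ÷ 48/407 = 11/8 seconds.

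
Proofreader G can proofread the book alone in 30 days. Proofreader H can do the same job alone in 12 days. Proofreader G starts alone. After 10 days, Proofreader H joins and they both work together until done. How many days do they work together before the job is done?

In the first 10 days Proofreader G alone does 10/30 = 1/3 of the job, leaving 2/3.
Once everyone is working, combined rate: 1/30 + 1/12 = (2 + 5)/60 = 7/60 per day.
Remaining 2/3 at 7/60 per day takes 40/7 days.

40/7 days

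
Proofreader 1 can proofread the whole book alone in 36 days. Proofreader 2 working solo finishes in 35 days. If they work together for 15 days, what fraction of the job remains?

13/84

Combined rate: 1/36 + 1/35 = (35 + 36)/1260 = 71/1260 per day.
In 15 days they complete 15·71/1260 = 71/84 of the job.
So 13/84 remains.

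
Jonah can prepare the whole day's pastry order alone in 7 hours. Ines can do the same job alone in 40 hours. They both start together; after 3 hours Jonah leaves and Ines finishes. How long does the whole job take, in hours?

160/7 hours

In the first 3 hours the combined rate is 47/280, so 141/280 of the job is done, leaving 139/280.
After Jonah leaves the rate is 1/40 per hour; the remaining 139/280 takes 139/7 hours.
Total = 3 + 139/7 = 160/7 hours.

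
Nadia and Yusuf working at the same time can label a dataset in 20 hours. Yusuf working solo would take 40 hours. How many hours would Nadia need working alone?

Combined rate is 1/20 per hour.
Known contribution: 1/40 per hour.
So Nadia's rate is 1/20 − 1/40 = 1/40, meaning 40 hours alone.

40 hours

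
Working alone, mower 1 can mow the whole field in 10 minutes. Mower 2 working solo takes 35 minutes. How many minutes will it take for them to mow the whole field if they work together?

70/9 minutes

With two workers the combined time is the product over the sum: 10·35/(10+35) = 350/45 = 70/9 minutes.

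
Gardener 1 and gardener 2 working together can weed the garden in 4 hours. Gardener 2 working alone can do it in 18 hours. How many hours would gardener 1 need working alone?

Combined rate is 1/4 per hour.
Known contribution: 1/18 per hour.
So gardener 1's rate is 1/4 − 1/18 = 7/36, meaning 36/7 hours alone.

36/7 hours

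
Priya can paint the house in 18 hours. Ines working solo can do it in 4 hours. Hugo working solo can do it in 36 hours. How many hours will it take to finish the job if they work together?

3 hours

Combined rate: 1/18 + 1/4 + 1/36 = (2 + 9 + 1)/36 = 12/36 = 1/3 per hour.
Time = 1 ÷ (1/3) = 3 hours.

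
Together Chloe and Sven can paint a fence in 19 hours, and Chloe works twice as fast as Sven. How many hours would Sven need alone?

57 hours

Let Sven's rate be r; then Chloe's rate is 2r, so together (2 + 1)r = 3r = 1/19.
Thus r = 1/57 per hour.
Sven alone: 57 hours; Chloe alone: 57/2 hours.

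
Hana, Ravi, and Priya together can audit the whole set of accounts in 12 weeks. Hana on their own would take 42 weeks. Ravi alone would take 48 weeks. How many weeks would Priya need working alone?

336/13 weeks

Combined rate is 1/12 per week.
Known contribution: 1/42 + 1/48 = (8 + 7)/336 = 15/336 = 5/112 per week.
So Priya's rate is 1/12 − 5/112 = 13/336, meaning 336/13 weeks alone.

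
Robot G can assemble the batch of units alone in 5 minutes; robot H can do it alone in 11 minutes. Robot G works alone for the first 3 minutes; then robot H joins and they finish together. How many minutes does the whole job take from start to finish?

35/8 minutes

In 3 minutes robot G does 3/5 of the job, leaving 2/5.
Robot G and robot H together work at 16/55 per minute, so finishing takes 2/5 ÷ 16/55 = 11/8 minutes.
Total time = 3 + 11/8 = 35/8 minutes.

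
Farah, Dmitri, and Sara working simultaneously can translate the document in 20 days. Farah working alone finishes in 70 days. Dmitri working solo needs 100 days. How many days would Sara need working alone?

Combined rate is 1/20 per day.
Known contribution: 1/70 + 1/100 = (10 + 7)/700 = 17/700 per day.
So Sara's rate is 1/20 − 17/700 = 9/350, meaning 350/9 days alone.

350/9 days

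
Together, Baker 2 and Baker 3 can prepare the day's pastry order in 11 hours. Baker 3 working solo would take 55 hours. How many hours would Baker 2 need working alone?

55/4 hours

Combined rate is 1/11 per hour.
Known contribution: 1/55 per hour.
So Baker 2's rate is 1/11 − 1/55 = 4/55, meaning 55/4 hours alone.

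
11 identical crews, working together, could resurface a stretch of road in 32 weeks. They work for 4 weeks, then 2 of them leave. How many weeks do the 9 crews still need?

One crew does 1/352 of the job per week.
After 4 weeks with 11 crews, 1/8 is done (7/8 left).
With 9 crews the rate is 9/352, so the rest takes 7/8 ÷ 9/352 = 308/9 weeks.

308/9 weeks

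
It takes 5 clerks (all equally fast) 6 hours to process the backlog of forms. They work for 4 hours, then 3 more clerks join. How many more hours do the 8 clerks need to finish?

5/4 hours

One clerk does 1/30 of the job per hour.
After 4 hours with 5 clerks, 2/3 is done (1/3 left).
With 8 clerks the rate is 8/30 = 4/15, so the rest takes 1/3 ÷ 4/15 = 5/4 hours.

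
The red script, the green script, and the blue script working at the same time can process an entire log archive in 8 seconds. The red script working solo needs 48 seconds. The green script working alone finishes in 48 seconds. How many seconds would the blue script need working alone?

12 seconds

Combined rate is 1/8 per second.
Known contribution: 1/48 + 1/48 = (1 + 1)/48 = 2/48 = 1/24 per second.
So the blue script's rate is 1/8 − 1/24 = 1/12, meaning 12 seconds alone.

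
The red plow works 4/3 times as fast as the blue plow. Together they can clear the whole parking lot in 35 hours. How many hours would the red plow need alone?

245/4 hours

Let the blue plow's rate be r; then the red plow's rate is (4/3)r, so together (4/3 + 1)r = (7/3)r = 1/35.
Thus r = 3/245 per hour.
The blue plow alone: 245/3 hours; the red plow alone: 245/4 hours.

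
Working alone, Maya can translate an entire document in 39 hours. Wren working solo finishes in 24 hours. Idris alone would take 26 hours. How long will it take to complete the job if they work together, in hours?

104/11 hours

Combined rate: 1/39 + 1/24 + 1/26 = (8 + 13 + 12)/312 = 33/312 = 11/104 per hour.
Time = 1 ÷ (11/104) = 104/11 hours.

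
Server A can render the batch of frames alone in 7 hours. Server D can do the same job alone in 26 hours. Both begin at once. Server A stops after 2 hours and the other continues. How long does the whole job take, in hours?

In the first 2 hours the combined rate is 33/182, so 33/91 of the job is done, leaving 58/91.
After server A leaves the rate is 1/26 per hour; the remaining 58/91 takes 116/7 hours.
Total = 2 + 116/7 = 130/7 hours.

130/7 hours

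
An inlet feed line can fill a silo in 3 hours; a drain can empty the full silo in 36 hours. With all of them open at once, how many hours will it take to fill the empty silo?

36/11 hours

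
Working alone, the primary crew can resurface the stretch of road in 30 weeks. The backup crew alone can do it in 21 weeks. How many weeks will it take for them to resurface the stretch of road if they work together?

210/17 weeks

Combined rate: 1/30 + 1/21 = (7 + 10)/210 = 17/210 per week.
Time = 1 ÷ (17/210) = 210/17 weeks.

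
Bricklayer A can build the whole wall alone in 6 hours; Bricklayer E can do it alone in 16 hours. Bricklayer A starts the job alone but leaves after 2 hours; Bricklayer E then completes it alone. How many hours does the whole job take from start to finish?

In 2 hours Bricklayer A does 2/6 = 1/3 of the job, leaving 2/3.
Bricklayer E works at 1/16 per hour, so finishing takes 2/3 ÷ 1/16 = 32/3 hours.
Total time = 2 + 32/3 = 38/3 hours.

38/3 hours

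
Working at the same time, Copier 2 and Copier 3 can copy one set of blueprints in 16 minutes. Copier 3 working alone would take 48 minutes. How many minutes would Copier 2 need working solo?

24 minutes

Combined rate is 1/16 per minute.
Known contribution: 1/48 per minute.
So Copier 2's rate is 1/16 − 1/48 = 1/24, meaning 24 minutes alone.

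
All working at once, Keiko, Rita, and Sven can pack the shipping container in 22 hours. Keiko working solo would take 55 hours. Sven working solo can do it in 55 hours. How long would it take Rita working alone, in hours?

110 hours

Combined rate is 1/22 per hour.
Known contribution: 1/55 + 1/55 = (1 + 1)/55 = 2/55 per hour.
So Rita's rate is 1/22 − 2/55 = 1/110, meaning 110 hours alone.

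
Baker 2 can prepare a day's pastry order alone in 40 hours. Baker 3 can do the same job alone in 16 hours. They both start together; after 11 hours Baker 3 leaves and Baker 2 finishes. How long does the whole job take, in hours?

In the first 11 hours the combined rate is 7/80, so 77/80 of the job is done, leaving 3/80.
After Baker 3 leaves the rate is 1/40 per hour; the remaining 3/80 takes 3/2 hours.
Total = 11 + 3/2 = 25/2 hours.

25/2 hours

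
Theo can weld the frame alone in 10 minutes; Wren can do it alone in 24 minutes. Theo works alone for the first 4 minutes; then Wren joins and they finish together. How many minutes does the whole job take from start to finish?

In 4 minutes Theo does 4/10 = 2/5 of the job, leaving 3/5.
Theo and Wren together work at 17/120 per minute, so finishing takes 3/5 ÷ 17/120 = 72/17 minutes.
Total time = 4 + 72/17 = 140/17 minutes.

140/17 minutes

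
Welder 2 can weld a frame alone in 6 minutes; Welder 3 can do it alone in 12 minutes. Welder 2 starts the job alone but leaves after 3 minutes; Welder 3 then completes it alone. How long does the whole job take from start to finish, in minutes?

9 minutes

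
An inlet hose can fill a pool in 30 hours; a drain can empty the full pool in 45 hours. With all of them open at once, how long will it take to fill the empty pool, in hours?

90 hours

Net rate = 1/30 − 1/45 = (3 − 2)/90 = 1/90 per hour.
Filling time = 1 ÷ (1/90) = 90 hours.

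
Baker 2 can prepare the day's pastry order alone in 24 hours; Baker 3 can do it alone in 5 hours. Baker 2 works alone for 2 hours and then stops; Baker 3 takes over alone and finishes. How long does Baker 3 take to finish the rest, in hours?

55/12 hours

In 2 hours Baker 2 does 2/24 = 1/12 of the job, leaving 11/12.
Baker 3 works at 1/5 per hour, so finishing takes 11/12 ÷ 1/5 = 55/12 hours.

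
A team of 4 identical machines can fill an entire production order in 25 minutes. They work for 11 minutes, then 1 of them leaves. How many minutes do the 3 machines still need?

One machine does 1/100 of the job per minute.
After 11 minutes with 4 machines, 11/25 is done (14/25 left).
With 3 machines the rate is 3/100, so the rest takes 14/25 ÷ 3/100 = 56/3 minutes.

56/3 minutes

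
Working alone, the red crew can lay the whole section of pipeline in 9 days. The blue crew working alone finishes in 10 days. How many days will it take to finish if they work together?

Combined rate: 1/9 + 1/10 = (10 + 9)/90 = 19/90 per day.
Time = 1 ÷ (19/90) = 90/19 days.

90/19 days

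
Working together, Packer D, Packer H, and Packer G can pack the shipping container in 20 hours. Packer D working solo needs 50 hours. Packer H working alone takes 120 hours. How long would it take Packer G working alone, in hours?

600/13 hours

Combined rate is 1/20 per hour.
Known contribution: 1/50 + 1/120 = (12 + 5)/600 = 17/600 per hour.
So Packer G's rate is 1/20 − 17/600 = 13/600, meaning 600/13 hours alone.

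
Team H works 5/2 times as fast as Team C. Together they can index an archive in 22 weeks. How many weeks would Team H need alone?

Let Team C's rate be r; then Team H's rate is (5/2)r, so together (5/2 + 1)r = (7/2)r = 1/22.
Thus r = 1/77 per week.
Team C alone: 77 weeks; Team H alone: 154/5 weeks.

154/5 weeks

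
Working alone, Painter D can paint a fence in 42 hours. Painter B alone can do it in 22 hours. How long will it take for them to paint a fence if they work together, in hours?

With two workers the combined time is the product over the sum: 42·22/(42+22) = 924/64 = 231/16 hours.

231/16 hours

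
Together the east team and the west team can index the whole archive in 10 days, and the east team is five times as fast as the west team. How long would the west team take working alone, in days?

60 days

Let the west team's rate be r; then the east team's rate is 5r, so together (5 + 1)r = 6r = 1/10.
Thus r = 1/60 per day.
The west team alone: 60 days; the east team alone: 12 days.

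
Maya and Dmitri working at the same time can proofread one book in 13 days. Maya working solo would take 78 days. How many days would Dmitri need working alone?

78/5 days

Combined rate is 1/13 per day.
Known contribution: 1/78 per day.
So Dmitri's rate is 1/13 − 1/78 = 5/78, meaning 78/5 days alone.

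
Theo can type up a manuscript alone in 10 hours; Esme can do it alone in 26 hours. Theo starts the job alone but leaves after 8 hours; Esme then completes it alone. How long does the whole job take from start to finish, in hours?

66/5 hours

In 8 hours Theo does 8/10 = 4/5 of the job, leaving 1/5.
Esme works at 1/26 per hour, so finishing takes 1/5 ÷ 1/26 = 26/5 hours.
Total time = 8 + 26/5 = 66/5 hours.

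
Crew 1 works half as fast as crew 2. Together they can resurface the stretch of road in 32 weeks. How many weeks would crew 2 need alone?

48 weeks

Let crew 2's rate be r; then crew 1's rate is (1/2)r, so together (1/2 + 1)r = (3/2)r = 1/32.
Thus r = 1/48 per week.
Crew 2 alone: 48 weeks; crew 1 alone: 96 weeks.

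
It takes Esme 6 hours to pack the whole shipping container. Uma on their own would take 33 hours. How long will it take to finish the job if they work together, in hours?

Combined rate: 1/6 + 1/33 = (11 + 2)/66 = 13/66 per hour.
Time = 1 ÷ (13/66) = 66/13 hours.

66/13 hours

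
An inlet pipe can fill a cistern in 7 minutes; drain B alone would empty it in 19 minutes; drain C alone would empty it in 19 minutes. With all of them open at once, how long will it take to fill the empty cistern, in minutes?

Net rate = 1/7 − 1/19 − 1/19 = (19 − 7 − 7)/133 = 5/133 per minute.
Filling time = 1 ÷ (5/133) = 133/5 minutes.

133/5 minutes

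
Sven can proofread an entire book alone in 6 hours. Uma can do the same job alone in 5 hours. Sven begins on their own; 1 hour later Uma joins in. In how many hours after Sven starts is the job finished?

In the first 1 hour Sven alone does 1/6 of the job, leaving 5/6.
Once everyone is working, combined rate: 1/6 + 1/5 = (5 + 6)/30 = 11/30 per hour.
Remaining 5/6 at 11/30 per hour takes 25/11 hours.
Total from the start = 1 + 25/11 = 36/11 hours.

36/11 hours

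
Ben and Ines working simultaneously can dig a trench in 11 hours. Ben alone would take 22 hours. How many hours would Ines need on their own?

Combined rate is 1/11 per hour.
Known contribution: 1/22 per hour.
So Ines's rate is 1/11 − 1/22 = 1/22, meaning 22 hours alone.

22 hours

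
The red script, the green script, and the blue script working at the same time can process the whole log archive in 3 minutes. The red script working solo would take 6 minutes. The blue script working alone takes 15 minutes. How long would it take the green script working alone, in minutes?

10 minutes

Combined rate is 1/3 per minute.
Known contribution: 1/6 + 1/15 = (5 + 2)/30 = 7/30 per minute.
So the green script's rate is 1/3 − 7/30 = 1/10, meaning 10 minutes alone.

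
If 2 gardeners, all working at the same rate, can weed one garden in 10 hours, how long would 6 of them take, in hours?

Total work is 2·10 = 20 gardener-hours.
With 6 gardeners: 20/6 = 10/3 hours.

10/3 hours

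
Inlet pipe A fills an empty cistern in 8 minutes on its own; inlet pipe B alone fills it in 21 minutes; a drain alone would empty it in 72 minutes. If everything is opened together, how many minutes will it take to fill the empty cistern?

63/10 minutes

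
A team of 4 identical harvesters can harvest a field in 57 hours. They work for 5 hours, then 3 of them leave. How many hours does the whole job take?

One harvester does 1/228 of the job per hour.
After 5 hours with 4 harvesters, 5/57 is done (52/57 left).
With 1 harvester the rate is 1/228, so the rest takes 52/57 ÷ 1/228 = 208 hours.
Total = 5 + 208 = 213 hours.

213 hours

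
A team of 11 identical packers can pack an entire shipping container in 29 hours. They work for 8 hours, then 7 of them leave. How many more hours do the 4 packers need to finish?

231/4 hours

One packer does 1/319 of the job per hour.
After 8 hours with 11 packers, 8/29 is done (21/29 left).
With 4 packers the rate is 4/319, so the rest takes 21/29 ÷ 4/319 = 231/4 hours.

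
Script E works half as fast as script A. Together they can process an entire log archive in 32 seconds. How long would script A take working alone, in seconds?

48 seconds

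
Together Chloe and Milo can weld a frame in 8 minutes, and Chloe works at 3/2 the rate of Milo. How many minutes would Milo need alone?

20 minutes

Let Milo's rate be r; then Chloe's rate is (3/2)r, so together (3/2 + 1)r = (5/2)r = 1/8.
Thus r = 1/20 per minute.
Milo alone: 20 minutes; Chloe alone: 40/3 minutes.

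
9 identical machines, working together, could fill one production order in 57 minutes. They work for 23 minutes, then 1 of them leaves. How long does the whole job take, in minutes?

One machine does 1/513 of the job per minute.
After 23 minutes with 9 machines, 23/57 is done (34/57 left).
With 8 machines the rate is 8/513, so the rest takes 34/57 ÷ 8/513 = 153/4 minutes.
Total = 23 + 153/4 = 245/4 minutes.

245/4 minutes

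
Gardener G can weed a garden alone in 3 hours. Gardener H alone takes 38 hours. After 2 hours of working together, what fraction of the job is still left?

16/57

Combined rate: 1/3 + 1/38 = (38 + 3)/114 = 41/114 per hour.
In 2 hours they complete 2·41/114 = 41/57 of the job.
So 16/57 remains.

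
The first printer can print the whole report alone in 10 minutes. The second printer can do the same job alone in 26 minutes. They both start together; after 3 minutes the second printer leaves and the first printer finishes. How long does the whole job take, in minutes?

115/13 minutes

In the first 3 minutes the combined rate is 9/65, so 27/65 of the job is done, leaving 38/65.
After the second printer leaves the rate is 1/10 per minute; the remaining 38/65 takes 76/13 minutes.
Total = 3 + 76/13 = 115/13 minutes.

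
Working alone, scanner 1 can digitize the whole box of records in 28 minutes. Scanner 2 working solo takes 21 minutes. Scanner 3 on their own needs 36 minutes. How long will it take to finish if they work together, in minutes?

9 minutes

Combined rate: 1/28 + 1/21 + 1/36 = (9 + 12 + 7)/252 = 28/252 = 1/9 per minute.
Time = 1 ÷ (1/9) = 9 minutes.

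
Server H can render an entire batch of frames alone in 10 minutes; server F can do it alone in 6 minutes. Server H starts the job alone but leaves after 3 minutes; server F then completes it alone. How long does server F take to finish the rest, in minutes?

21/5 minutes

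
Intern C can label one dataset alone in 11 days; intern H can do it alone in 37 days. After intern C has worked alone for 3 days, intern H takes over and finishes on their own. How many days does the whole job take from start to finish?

329/11 days

In 3 days intern C does 3/11 of the job, leaving 8/11.
Intern H works at 1/37 per day, so finishing takes 8/11 ÷ 1/37 = 296/11 days.
Total time = 3 + 296/11 = 329/11 days.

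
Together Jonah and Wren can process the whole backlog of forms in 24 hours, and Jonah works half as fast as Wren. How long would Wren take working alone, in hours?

Let Wren's rate be r; then Jonah's rate is (1/2)r, so together (1/2 + 1)r = (3/2)r = 1/24.
Thus r = 1/36 per hour.
Wren alone: 36 hours; Jonah alone: 72 hours.

36 hours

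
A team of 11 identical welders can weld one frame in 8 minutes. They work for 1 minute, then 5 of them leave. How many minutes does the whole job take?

One welder does 1/88 of the job per minute.
After 1 minute with 11 welders, 1/8 is done (7/8 left).
With 6 welders the rate is 6/88 = 3/44, so the rest takes 7/8 ÷ 3/44 = 77/6 minutes.
Total = 1 + 77/6 = 83/6 minutes.

83/6 minutes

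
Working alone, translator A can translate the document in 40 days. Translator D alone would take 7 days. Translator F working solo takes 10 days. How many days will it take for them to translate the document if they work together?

56/15 days

Combined rate: 1/40 + 1/7 + 1/10 = (7 + 40 + 28)/280 = 75/280 = 15/56 per day.
Time = 1 ÷ (15/56) = 56/15 days.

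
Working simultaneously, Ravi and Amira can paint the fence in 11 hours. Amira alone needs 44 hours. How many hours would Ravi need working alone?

Combined rate is 1/11 per hour.
Known contribution: 1/44 per hour.
So Ravi's rate is 1/11 − 1/44 = 3/44, meaning 44/3 hours alone.

44/3 hours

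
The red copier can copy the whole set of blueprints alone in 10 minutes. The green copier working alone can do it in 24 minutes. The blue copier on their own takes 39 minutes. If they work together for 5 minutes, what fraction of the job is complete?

87/104

Combined rate: 1/10 + 1/24 + 1/39 = (156 + 65 + 40)/1560 = 261/1560 = 87/520 per minute.
In 5 minutes they complete 5·87/520 = 87/104 of the job.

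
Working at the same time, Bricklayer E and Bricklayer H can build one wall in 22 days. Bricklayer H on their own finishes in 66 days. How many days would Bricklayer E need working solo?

Combined rate is 1/22 per day.
Known contribution: 1/66 per day.
So Bricklayer E's rate is 1/22 − 1/66 = 1/33, meaning 33 days alone.

33 days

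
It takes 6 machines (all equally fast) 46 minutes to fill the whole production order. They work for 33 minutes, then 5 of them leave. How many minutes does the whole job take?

One machine does 1/276 of the job per minute.
After 33 minutes with 6 machines, 33/46 is done (13/46 left).
With 1 machine the rate is 1/276, so the rest takes 13/46 ÷ 1/276 = 78 minutes.
Total = 33 + 78 = 111 minutes.

111 minutes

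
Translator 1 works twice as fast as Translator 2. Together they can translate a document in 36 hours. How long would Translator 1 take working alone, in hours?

54 hours

Let Translator 2's rate be r; then Translator 1's rate is 2r, so together (2 + 1)r = 3r = 1/36.
Thus r = 1/108 per hour.
Translator 2 alone: 108 hours; Translator 1 alone: 54 hours.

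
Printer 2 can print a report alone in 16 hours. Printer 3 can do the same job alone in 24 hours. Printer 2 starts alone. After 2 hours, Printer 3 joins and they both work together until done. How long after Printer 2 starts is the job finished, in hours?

In the first 2 hours Printer 2 alone does 2/16 = 1/8 of the job, leaving 7/8.
Once everyone is working, combined rate: 1/16 + 1/24 = (3 + 2)/48 = 5/48 per hour.
Remaining 7/8 at 5/48 per hour takes 42/5 hours.
Total from the start = 2 + 42/5 = 52/5 hours.

52/5 hours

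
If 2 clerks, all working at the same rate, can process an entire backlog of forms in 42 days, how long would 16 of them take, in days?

Total work is 2·42 = 84 clerk-days.
With 16 clerks: 84/16 = 21/4 days.

21/4 days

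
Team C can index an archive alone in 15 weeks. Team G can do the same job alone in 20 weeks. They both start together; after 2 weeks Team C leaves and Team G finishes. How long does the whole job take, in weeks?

52/3 weeks

In the first 2 weeks the combined rate is 7/60, so 7/30 of the job is done, leaving 23/30.
After Team C leaves the rate is 1/20 per week; the remaining 23/30 takes 46/3 weeks.
Total = 2 + 46/3 = 52/3 weeks.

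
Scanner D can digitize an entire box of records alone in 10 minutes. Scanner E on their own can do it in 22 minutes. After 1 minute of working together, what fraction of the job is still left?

47/55

Combined rate: 1/10 + 1/22 = (11 + 5)/110 = 16/110 = 8/55 per minute.
In 1 minute they complete 1·8/55 = 8/55 of the job.
So 47/55 remains.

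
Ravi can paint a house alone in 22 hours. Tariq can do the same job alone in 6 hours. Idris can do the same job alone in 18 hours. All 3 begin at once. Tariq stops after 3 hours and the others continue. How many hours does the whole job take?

In the first 3 hours the combined rate is 53/198, so 53/66 of the job is done, leaving 13/66.
After Tariq leaves the rate is 10/99 per hour; the remaining 13/66 takes 39/20 hours.
Total = 3 + 39/20 = 99/20 hours.

99/20 hours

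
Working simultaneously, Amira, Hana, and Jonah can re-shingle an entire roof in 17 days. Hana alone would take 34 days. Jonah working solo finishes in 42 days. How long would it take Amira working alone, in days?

Combined rate is 1/17 per day.
Known contribution: 1/34 + 1/42 = (21 + 17)/714 = 38/714 = 19/357 per day.
So Amira's rate is 1/17 − 19/357 = 2/357, meaning 357/2 days alone.

357/2 days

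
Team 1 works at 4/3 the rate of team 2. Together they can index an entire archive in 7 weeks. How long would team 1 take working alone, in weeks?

49/4 weeks

Let team 2's rate be r; then team 1's rate is (4/3)r, so together (4/3 + 1)r = (7/3)r = 1/7.
Thus r = 3/49 per week.
Team 2 alone: 49/3 weeks; team 1 alone: 49/4 weeks.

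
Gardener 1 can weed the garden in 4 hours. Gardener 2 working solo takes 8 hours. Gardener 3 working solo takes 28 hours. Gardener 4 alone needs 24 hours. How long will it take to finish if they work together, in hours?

42/19 hours

Combined rate: 1/4 + 1/8 + 1/28 + 1/24 = (42 + 21 + 6 + 7)/168 = 76/168 = 19/42 per hour.
Time = 1 ÷ (19/42) = 42/19 hours.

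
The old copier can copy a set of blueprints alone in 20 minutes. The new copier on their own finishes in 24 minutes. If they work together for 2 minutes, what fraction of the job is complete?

Combined rate: 1/20 + 1/24 = (6 + 5)/120 = 11/120 per minute.
In 2 minutes they complete 2·11/120 = 11/60 of the job.

11/60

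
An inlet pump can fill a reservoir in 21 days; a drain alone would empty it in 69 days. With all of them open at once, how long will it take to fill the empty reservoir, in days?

Net rate = 1/21 − 1/69 = (23 − 7)/483 = 16/483 per day.
Filling time = 1 ÷ (16/483) = 483/16 days.

483/16 days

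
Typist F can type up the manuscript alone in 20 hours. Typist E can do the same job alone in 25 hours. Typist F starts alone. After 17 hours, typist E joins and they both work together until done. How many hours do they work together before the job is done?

In the first 17 hours typist F alone does 17/20 of the job, leaving 3/20.
Once everyone is working, combined rate: 1/20 + 1/25 = (5 + 4)/100 = 9/100 per hour.
Remaining 3/20 at 9/100 per hour takes 5/3 hours.

5/3 hours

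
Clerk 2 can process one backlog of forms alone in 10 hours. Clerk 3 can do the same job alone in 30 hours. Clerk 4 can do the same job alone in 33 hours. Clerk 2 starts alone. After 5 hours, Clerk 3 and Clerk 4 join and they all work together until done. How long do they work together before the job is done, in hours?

In the first 5 hours Clerk 2 alone does 5/10 = 1/2 of the job, leaving 1/2.
Once everyone is working, combined rate: 1/10 + 1/30 + 1/33 = (33 + 11 + 10)/330 = 54/330 = 9/55 per hour.
Remaining 1/2 at 9/55 per hour takes 55/18 hours.

55/18 hours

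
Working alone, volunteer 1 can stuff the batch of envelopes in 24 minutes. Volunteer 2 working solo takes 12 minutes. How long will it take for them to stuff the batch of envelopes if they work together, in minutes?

8 minutes

With two workers the combined time is the product over the sum: 24·12/(24+12) = 288/36 = 8 minutes.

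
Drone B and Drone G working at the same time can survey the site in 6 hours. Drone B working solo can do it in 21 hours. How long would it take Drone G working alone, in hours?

Combined rate is 1/6 per hour.
Known contribution: 1/21 per hour.
So Drone G's rate is 1/6 − 1/21 = 5/42, meaning 42/5 hours alone.

42/5 hours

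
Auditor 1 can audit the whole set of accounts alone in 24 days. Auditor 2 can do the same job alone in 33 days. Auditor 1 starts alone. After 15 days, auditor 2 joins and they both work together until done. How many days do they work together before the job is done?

99/19 days

In the first 15 days auditor 1 alone does 15/24 = 5/8 of the job, leaving 3/8.
Once everyone is working, combined rate: 1/24 + 1/33 = (11 + 8)/264 = 19/264 per day.
Remaining 3/8 at 19/264 per day takes 99/19 days.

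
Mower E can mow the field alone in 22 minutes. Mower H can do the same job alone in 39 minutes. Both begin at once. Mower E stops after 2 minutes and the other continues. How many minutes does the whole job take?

In the first 2 minutes the combined rate is 61/858, so 61/429 of the job is done, leaving 368/429.
After mower E leaves the rate is 1/39 per minute; the remaining 368/429 takes 368/11 minutes.
Total = 2 + 368/11 = 390/11 minutes.

390/11 minutes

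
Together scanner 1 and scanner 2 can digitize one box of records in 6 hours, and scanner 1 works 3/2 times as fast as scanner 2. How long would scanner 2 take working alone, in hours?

Let scanner 2's rate be r; then scanner 1's rate is (3/2)r, so together (3/2 + 1)r = (5/2)r = 1/6.
Thus r = 1/15 per hour.
Scanner 2 alone: 15 hours; scanner 1 alone: 10 hours.

15 hours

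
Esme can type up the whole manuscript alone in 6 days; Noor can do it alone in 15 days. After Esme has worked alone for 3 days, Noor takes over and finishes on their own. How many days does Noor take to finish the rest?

15/2 days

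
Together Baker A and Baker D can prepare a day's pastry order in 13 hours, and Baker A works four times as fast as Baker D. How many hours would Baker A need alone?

Let Baker D's rate be r; then Baker A's rate is 4r, so together (4 + 1)r = 5r = 1/13.
Thus r = 1/65 per hour.
Baker D alone: 65 hours; Baker A alone: 65/4 hours.

65/4 hours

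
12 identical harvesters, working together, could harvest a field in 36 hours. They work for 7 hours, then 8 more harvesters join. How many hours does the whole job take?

One harvester does 1/432 of the job per hour.
After 7 hours with 12 harvesters, 7/36 is done (29/36 left).
With 20 harvesters the rate is 20/432 = 5/108, so the rest takes 29/36 ÷ 5/108 = 87/5 hours.
Total = 7 + 87/5 = 122/5 hours.

122/5 hours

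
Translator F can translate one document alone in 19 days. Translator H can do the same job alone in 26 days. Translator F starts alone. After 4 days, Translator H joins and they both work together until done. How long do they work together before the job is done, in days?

26/3 days

In the first 4 days Translator F alone does 4/19 of the job, leaving 15/19.
Once everyone is working, combined rate: 1/19 + 1/26 = (26 + 19)/494 = 45/494 per day.
Remaining 15/19 at 45/494 per day takes 26/3 days.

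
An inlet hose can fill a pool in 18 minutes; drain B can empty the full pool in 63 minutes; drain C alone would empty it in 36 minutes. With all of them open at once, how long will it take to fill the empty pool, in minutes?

Net rate = 1/18 − 1/63 − 1/36 = (14 − 4 − 7)/252 = 3/252 = 1/84 per minute.
Filling time = 1 ÷ (1/84) = 84 minutes.

84 minutes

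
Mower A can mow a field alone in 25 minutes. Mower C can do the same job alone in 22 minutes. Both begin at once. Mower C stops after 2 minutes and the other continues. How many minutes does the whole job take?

250/11 minutes

In the first 2 minutes the combined rate is 47/550, so 47/275 of the job is done, leaving 228/275.
After mower C leaves the rate is 1/25 per minute; the remaining 228/275 takes 228/11 minutes.
Total = 2 + 228/11 = 250/11 minutes.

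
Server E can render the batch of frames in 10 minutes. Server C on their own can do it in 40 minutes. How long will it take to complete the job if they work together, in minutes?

Combined rate: 1/10 + 1/40 = (4 + 1)/40 = 5/40 = 1/8 per minute.
Time = 1 ÷ (1/8) = 8 minutes.

8 minutes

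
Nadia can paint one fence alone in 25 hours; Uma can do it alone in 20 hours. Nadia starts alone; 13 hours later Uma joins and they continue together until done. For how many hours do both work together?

16/3 hours

In 13 hours Nadia does 13/25 of the job, leaving 12/25.
Nadia and Uma together work at 9/100 per hour, so finishing takes 12/25 ÷ 9/100 = 16/3 hours.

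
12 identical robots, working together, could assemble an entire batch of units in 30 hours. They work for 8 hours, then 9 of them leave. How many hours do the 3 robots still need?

88 hours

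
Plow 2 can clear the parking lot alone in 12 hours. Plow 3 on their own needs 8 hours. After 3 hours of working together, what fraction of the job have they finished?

5/8

Combined rate: 1/12 + 1/8 = (2 + 3)/24 = 5/24 per hour.
In 3 hours they complete 3·5/24 = 5/8 of the job.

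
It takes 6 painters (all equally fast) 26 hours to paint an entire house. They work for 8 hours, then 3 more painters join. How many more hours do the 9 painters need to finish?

One painter does 1/156 of the job per hour.
After 8 hours with 6 painters, 4/13 is done (9/13 left).
With 9 painters the rate is 9/156 = 3/52, so the rest takes 9/13 ÷ 3/52 = 12 hours.

12 hours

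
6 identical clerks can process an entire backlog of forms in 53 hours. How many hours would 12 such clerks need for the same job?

53/2 hours

Total work is 6·53 = 318 clerk-hours.
With 12 clerks: 318/12 = 53/2 hours.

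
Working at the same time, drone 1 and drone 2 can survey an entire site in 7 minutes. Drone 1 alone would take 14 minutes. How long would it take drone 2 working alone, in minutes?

14 minutes

Combined rate is 1/7 per minute.
Known contribution: 1/14 per minute.
So drone 2's rate is 1/7 − 1/14 = 1/14, meaning 14 minutes alone.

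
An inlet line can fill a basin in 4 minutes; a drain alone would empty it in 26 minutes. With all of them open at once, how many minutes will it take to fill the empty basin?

52/11 minutes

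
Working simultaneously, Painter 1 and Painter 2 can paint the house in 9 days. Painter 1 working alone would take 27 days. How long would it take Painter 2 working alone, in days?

27/2 days

Combined rate is 1/9 per day.
Known contribution: 1/27 per day.
So Painter 2's rate is 1/9 − 1/27 = 2/27, meaning 27/2 days alone.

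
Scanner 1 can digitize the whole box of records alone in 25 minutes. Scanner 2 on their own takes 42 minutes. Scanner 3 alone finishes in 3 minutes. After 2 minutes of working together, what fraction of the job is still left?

36/175

Combined rate: 1/25 + 1/42 + 1/3 = (42 + 25 + 350)/1050 = 417/1050 = 139/350 per minute.
In 2 minutes they complete 2·139/350 = 139/175 of the job.
So 36/175 remains.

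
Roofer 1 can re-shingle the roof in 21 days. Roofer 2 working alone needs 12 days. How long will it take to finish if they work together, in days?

Combined rate: 1/21 + 1/12 = (4 + 7)/84 = 11/84 per day.
Time = 1 ÷ (11/84) = 84/11 days.

84/11 days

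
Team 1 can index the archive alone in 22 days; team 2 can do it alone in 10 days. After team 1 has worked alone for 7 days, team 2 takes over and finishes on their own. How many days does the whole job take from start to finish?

152/11 days

In 7 days team 1 does 7/22 of the job, leaving 15/22.
Team 2 works at 1/10 per day, so finishing takes 15/22 ÷ 1/10 = 75/11 days.
Total time = 7 + 75/11 = 152/11 days.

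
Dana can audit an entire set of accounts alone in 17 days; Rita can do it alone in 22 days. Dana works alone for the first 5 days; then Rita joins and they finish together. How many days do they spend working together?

88/13 days

In 5 days Dana does 5/17 of the job, leaving 12/17.
Dana and Rita together work at 39/374 per day, so finishing takes 12/17 ÷ 39/374 = 88/13 days.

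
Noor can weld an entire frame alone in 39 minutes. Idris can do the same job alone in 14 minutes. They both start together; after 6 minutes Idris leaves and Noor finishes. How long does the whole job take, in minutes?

156/7 minutes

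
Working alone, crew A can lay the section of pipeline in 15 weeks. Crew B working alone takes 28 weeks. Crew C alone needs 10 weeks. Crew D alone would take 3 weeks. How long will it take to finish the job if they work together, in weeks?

Combined rate: 1/15 + 1/28 + 1/10 + 1/3 = (28 + 15 + 42 + 140)/420 = 225/420 = 15/28 per week.
Time = 1 ÷ (15/28) = 28/15 weeks.

28/15 weeks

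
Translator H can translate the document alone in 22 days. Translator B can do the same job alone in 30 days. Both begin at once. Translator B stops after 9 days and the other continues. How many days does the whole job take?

In the first 9 days the combined rate is 13/165, so 39/55 of the job is done, leaving 16/55.
After translator B leaves the rate is 1/22 per day; the remaining 16/55 takes 32/5 days.
Total = 9 + 32/5 = 77/5 days.

77/5 days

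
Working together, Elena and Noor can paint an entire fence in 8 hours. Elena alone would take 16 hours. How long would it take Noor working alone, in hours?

Combined rate is 1/8 per hour.
Known contribution: 1/16 per hour.
So Noor's rate is 1/8 − 1/16 = 1/16, meaning 16 hours alone.

16 hours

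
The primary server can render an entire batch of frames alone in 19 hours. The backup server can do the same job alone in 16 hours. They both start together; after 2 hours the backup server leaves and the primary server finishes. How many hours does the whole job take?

In the first 2 hours the combined rate is 35/304, so 35/152 of the job is done, leaving 117/152.
After the backup server leaves the rate is 1/19 per hour; the remaining 117/152 takes 117/8 hours.
Total = 2 + 117/8 = 133/8 hours.

133/8 hours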